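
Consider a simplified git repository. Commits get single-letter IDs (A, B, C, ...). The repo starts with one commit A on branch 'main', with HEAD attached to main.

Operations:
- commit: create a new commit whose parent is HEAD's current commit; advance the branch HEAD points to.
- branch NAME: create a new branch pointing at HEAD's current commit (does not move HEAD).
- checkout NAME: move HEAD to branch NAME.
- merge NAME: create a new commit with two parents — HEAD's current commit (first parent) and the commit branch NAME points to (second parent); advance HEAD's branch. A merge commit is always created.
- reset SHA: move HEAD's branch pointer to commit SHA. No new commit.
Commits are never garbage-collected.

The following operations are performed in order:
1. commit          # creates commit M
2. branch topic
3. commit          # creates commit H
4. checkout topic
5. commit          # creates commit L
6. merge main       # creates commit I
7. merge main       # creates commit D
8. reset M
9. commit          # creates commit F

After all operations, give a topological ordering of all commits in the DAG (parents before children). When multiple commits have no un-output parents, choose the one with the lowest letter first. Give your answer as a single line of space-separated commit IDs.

Answer: A M F H L I D

Derivation:
After op 1 (commit): HEAD=main@M [main=M]
After op 2 (branch): HEAD=main@M [main=M topic=M]
After op 3 (commit): HEAD=main@H [main=H topic=M]
After op 4 (checkout): HEAD=topic@M [main=H topic=M]
After op 5 (commit): HEAD=topic@L [main=H topic=L]
After op 6 (merge): HEAD=topic@I [main=H topic=I]
After op 7 (merge): HEAD=topic@D [main=H topic=D]
After op 8 (reset): HEAD=topic@M [main=H topic=M]
After op 9 (commit): HEAD=topic@F [main=H topic=F]
commit A: parents=[]
commit D: parents=['I', 'H']
commit F: parents=['M']
commit H: parents=['M']
commit I: parents=['L', 'H']
commit L: parents=['M']
commit M: parents=['A']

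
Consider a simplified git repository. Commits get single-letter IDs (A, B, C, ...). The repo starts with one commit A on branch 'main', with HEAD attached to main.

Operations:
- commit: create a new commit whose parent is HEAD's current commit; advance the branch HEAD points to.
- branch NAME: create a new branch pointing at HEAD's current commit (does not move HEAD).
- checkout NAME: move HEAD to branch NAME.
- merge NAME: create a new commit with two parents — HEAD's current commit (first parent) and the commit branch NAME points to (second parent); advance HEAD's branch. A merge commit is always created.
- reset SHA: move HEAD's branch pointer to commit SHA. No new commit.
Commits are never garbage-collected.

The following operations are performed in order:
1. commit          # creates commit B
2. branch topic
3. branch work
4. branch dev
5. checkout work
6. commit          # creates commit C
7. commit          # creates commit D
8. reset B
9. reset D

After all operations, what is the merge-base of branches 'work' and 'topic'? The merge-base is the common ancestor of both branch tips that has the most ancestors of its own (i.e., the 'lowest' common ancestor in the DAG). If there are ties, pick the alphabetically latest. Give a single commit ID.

After op 1 (commit): HEAD=main@B [main=B]
After op 2 (branch): HEAD=main@B [main=B topic=B]
After op 3 (branch): HEAD=main@B [main=B topic=B work=B]
After op 4 (branch): HEAD=main@B [dev=B main=B topic=B work=B]
After op 5 (checkout): HEAD=work@B [dev=B main=B topic=B work=B]
After op 6 (commit): HEAD=work@C [dev=B main=B topic=B work=C]
After op 7 (commit): HEAD=work@D [dev=B main=B topic=B work=D]
After op 8 (reset): HEAD=work@B [dev=B main=B topic=B work=B]
After op 9 (reset): HEAD=work@D [dev=B main=B topic=B work=D]
ancestors(work=D): ['A', 'B', 'C', 'D']
ancestors(topic=B): ['A', 'B']
common: ['A', 'B']

Answer: B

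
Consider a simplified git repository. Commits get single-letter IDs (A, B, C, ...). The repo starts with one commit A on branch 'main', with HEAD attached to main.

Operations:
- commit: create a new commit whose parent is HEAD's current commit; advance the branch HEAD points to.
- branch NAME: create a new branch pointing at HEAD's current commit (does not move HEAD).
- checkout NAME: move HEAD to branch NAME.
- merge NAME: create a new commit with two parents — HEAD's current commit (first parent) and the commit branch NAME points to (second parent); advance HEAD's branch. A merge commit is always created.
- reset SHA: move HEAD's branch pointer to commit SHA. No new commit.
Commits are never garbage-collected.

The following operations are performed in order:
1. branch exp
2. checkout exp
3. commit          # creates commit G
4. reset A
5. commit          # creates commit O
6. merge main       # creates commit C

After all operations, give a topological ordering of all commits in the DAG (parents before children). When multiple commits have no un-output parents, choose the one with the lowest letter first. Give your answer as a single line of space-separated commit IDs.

After op 1 (branch): HEAD=main@A [exp=A main=A]
After op 2 (checkout): HEAD=exp@A [exp=A main=A]
After op 3 (commit): HEAD=exp@G [exp=G main=A]
After op 4 (reset): HEAD=exp@A [exp=A main=A]
After op 5 (commit): HEAD=exp@O [exp=O main=A]
After op 6 (merge): HEAD=exp@C [exp=C main=A]
commit A: parents=[]
commit C: parents=['O', 'A']
commit G: parents=['A']
commit O: parents=['A']

Answer: A G O C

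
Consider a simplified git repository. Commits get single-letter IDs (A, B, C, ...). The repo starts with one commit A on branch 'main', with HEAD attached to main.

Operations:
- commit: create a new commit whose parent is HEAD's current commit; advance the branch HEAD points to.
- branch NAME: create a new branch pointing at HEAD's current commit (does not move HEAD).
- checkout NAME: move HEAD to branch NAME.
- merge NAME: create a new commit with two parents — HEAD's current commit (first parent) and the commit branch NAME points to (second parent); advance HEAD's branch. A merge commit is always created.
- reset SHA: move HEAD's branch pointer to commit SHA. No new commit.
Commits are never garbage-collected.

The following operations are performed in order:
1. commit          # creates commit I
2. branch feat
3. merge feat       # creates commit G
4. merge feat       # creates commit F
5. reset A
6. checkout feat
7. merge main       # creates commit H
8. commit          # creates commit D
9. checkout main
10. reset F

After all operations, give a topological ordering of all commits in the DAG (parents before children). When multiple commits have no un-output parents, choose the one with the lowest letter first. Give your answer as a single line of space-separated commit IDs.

After op 1 (commit): HEAD=main@I [main=I]
After op 2 (branch): HEAD=main@I [feat=I main=I]
After op 3 (merge): HEAD=main@G [feat=I main=G]
After op 4 (merge): HEAD=main@F [feat=I main=F]
After op 5 (reset): HEAD=main@A [feat=I main=A]
After op 6 (checkout): HEAD=feat@I [feat=I main=A]
After op 7 (merge): HEAD=feat@H [feat=H main=A]
After op 8 (commit): HEAD=feat@D [feat=D main=A]
After op 9 (checkout): HEAD=main@A [feat=D main=A]
After op 10 (reset): HEAD=main@F [feat=D main=F]
commit A: parents=[]
commit D: parents=['H']
commit F: parents=['G', 'I']
commit G: parents=['I', 'I']
commit H: parents=['I', 'A']
commit I: parents=['A']

Answer: A I G F H D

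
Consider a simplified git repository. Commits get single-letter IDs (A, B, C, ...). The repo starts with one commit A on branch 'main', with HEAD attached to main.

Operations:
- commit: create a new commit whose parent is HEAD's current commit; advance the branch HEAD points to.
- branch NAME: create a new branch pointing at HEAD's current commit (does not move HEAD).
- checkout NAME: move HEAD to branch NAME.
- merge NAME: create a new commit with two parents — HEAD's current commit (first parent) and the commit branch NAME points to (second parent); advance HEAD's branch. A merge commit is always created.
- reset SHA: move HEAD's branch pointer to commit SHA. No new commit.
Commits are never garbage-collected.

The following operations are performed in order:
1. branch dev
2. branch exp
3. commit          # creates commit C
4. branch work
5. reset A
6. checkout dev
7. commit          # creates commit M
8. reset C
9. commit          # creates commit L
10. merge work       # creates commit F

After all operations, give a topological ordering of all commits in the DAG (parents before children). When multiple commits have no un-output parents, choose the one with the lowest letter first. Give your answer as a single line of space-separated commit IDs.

After op 1 (branch): HEAD=main@A [dev=A main=A]
After op 2 (branch): HEAD=main@A [dev=A exp=A main=A]
After op 3 (commit): HEAD=main@C [dev=A exp=A main=C]
After op 4 (branch): HEAD=main@C [dev=A exp=A main=C work=C]
After op 5 (reset): HEAD=main@A [dev=A exp=A main=A work=C]
After op 6 (checkout): HEAD=dev@A [dev=A exp=A main=A work=C]
After op 7 (commit): HEAD=dev@M [dev=M exp=A main=A work=C]
After op 8 (reset): HEAD=dev@C [dev=C exp=A main=A work=C]
After op 9 (commit): HEAD=dev@L [dev=L exp=A main=A work=C]
After op 10 (merge): HEAD=dev@F [dev=F exp=A main=A work=C]
commit A: parents=[]
commit C: parents=['A']
commit F: parents=['L', 'C']
commit L: parents=['C']
commit M: parents=['A']

Answer: A C L F M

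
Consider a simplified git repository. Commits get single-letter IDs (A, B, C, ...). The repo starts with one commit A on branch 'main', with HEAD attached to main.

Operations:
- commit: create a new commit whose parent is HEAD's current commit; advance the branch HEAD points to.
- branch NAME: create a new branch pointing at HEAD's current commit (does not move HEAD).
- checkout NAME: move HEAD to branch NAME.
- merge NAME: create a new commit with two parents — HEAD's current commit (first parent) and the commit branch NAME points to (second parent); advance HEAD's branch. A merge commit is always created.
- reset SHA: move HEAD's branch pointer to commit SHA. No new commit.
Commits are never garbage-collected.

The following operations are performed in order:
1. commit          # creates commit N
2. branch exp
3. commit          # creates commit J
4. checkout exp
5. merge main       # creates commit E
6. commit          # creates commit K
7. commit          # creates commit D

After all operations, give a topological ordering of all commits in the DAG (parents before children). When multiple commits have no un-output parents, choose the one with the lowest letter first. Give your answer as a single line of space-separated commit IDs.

Answer: A N J E K D

Derivation:
After op 1 (commit): HEAD=main@N [main=N]
After op 2 (branch): HEAD=main@N [exp=N main=N]
After op 3 (commit): HEAD=main@J [exp=N main=J]
After op 4 (checkout): HEAD=exp@N [exp=N main=J]
After op 5 (merge): HEAD=exp@E [exp=E main=J]
After op 6 (commit): HEAD=exp@K [exp=K main=J]
After op 7 (commit): HEAD=exp@D [exp=D main=J]
commit A: parents=[]
commit D: parents=['K']
commit E: parents=['N', 'J']
commit J: parents=['N']
commit K: parents=['E']
commit N: parents=['A']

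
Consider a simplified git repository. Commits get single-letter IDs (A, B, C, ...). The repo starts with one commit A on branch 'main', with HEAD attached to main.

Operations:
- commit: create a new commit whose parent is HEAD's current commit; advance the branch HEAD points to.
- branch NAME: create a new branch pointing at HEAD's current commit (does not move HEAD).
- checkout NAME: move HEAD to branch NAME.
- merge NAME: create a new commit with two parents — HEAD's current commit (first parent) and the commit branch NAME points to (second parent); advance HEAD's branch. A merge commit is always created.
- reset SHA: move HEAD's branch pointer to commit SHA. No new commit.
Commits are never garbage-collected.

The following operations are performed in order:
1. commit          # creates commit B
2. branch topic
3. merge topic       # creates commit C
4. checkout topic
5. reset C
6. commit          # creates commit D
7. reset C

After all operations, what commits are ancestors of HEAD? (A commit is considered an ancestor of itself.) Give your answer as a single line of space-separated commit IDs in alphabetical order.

After op 1 (commit): HEAD=main@B [main=B]
After op 2 (branch): HEAD=main@B [main=B topic=B]
After op 3 (merge): HEAD=main@C [main=C topic=B]
After op 4 (checkout): HEAD=topic@B [main=C topic=B]
After op 5 (reset): HEAD=topic@C [main=C topic=C]
After op 6 (commit): HEAD=topic@D [main=C topic=D]
After op 7 (reset): HEAD=topic@C [main=C topic=C]

Answer: A B C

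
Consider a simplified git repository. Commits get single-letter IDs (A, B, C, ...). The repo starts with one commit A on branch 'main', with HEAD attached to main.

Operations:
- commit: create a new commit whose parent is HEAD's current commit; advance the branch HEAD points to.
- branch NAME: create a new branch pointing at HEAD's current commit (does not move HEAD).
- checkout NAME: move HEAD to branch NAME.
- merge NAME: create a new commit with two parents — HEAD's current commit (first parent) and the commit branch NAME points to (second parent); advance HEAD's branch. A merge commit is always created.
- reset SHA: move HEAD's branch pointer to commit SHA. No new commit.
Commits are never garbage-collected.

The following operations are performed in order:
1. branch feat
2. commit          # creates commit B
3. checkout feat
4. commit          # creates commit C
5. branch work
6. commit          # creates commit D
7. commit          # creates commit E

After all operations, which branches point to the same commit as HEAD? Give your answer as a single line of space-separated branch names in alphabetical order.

After op 1 (branch): HEAD=main@A [feat=A main=A]
After op 2 (commit): HEAD=main@B [feat=A main=B]
After op 3 (checkout): HEAD=feat@A [feat=A main=B]
After op 4 (commit): HEAD=feat@C [feat=C main=B]
After op 5 (branch): HEAD=feat@C [feat=C main=B work=C]
After op 6 (commit): HEAD=feat@D [feat=D main=B work=C]
After op 7 (commit): HEAD=feat@E [feat=E main=B work=C]

Answer: feat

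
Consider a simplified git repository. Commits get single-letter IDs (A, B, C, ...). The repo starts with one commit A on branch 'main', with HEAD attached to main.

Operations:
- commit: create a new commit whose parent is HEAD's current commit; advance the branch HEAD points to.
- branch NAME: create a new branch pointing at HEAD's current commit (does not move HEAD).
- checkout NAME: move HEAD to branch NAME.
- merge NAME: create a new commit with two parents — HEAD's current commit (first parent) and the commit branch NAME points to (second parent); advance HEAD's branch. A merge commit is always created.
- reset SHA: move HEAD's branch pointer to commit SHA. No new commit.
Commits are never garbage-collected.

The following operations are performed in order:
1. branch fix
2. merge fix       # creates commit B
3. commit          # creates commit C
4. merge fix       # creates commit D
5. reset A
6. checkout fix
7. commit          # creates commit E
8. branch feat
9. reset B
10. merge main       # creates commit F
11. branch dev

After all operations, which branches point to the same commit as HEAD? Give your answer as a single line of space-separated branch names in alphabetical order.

After op 1 (branch): HEAD=main@A [fix=A main=A]
After op 2 (merge): HEAD=main@B [fix=A main=B]
After op 3 (commit): HEAD=main@C [fix=A main=C]
After op 4 (merge): HEAD=main@D [fix=A main=D]
After op 5 (reset): HEAD=main@A [fix=A main=A]
After op 6 (checkout): HEAD=fix@A [fix=A main=A]
After op 7 (commit): HEAD=fix@E [fix=E main=A]
After op 8 (branch): HEAD=fix@E [feat=E fix=E main=A]
After op 9 (reset): HEAD=fix@B [feat=E fix=B main=A]
After op 10 (merge): HEAD=fix@F [feat=E fix=F main=A]
After op 11 (branch): HEAD=fix@F [dev=F feat=E fix=F main=A]

Answer: dev fix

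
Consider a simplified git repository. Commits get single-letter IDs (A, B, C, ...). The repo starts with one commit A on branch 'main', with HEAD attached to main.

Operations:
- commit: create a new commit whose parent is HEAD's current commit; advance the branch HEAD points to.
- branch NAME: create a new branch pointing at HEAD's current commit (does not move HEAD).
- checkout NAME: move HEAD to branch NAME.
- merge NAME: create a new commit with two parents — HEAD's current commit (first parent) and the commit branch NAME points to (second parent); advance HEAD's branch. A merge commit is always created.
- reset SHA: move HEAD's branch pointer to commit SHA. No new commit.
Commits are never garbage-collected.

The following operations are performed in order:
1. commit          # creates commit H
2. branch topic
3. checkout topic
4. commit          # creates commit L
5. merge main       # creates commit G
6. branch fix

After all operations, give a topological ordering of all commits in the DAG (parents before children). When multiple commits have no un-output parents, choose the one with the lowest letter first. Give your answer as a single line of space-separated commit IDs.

Answer: A H L G

Derivation:
After op 1 (commit): HEAD=main@H [main=H]
After op 2 (branch): HEAD=main@H [main=H topic=H]
After op 3 (checkout): HEAD=topic@H [main=H topic=H]
After op 4 (commit): HEAD=topic@L [main=H topic=L]
After op 5 (merge): HEAD=topic@G [main=H topic=G]
After op 6 (branch): HEAD=topic@G [fix=G main=H topic=G]
commit A: parents=[]
commit G: parents=['L', 'H']
commit H: parents=['A']
commit L: parents=['H']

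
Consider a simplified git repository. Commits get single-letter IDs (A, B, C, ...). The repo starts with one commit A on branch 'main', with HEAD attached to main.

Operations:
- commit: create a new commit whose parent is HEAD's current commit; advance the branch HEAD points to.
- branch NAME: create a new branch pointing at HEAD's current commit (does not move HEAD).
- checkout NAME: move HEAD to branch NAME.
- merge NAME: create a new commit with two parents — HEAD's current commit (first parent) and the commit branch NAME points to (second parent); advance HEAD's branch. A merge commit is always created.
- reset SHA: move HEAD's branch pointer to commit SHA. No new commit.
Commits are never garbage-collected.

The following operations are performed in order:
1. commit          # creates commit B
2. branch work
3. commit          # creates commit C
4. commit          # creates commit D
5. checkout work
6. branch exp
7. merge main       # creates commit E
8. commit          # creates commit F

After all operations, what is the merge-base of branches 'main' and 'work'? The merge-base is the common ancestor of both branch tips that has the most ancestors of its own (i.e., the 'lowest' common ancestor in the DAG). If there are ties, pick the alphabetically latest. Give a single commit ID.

Answer: D

Derivation:
After op 1 (commit): HEAD=main@B [main=B]
After op 2 (branch): HEAD=main@B [main=B work=B]
After op 3 (commit): HEAD=main@C [main=C work=B]
After op 4 (commit): HEAD=main@D [main=D work=B]
After op 5 (checkout): HEAD=work@B [main=D work=B]
After op 6 (branch): HEAD=work@B [exp=B main=D work=B]
After op 7 (merge): HEAD=work@E [exp=B main=D work=E]
After op 8 (commit): HEAD=work@F [exp=B main=D work=F]
ancestors(main=D): ['A', 'B', 'C', 'D']
ancestors(work=F): ['A', 'B', 'C', 'D', 'E', 'F']
common: ['A', 'B', 'C', 'D']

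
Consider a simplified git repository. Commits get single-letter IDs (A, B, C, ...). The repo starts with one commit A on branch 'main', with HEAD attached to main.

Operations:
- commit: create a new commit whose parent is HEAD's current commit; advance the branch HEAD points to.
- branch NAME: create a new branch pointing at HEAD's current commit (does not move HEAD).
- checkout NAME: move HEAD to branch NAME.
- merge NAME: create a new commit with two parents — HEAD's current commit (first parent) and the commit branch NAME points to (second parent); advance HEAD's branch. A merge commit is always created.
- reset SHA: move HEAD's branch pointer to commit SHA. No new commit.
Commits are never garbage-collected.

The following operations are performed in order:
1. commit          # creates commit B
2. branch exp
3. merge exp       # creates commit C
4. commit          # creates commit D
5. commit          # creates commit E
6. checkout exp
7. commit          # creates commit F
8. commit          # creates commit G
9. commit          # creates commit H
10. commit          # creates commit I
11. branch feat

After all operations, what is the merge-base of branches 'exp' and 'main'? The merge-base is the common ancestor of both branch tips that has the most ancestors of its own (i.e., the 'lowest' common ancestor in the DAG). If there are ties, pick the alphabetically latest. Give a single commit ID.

Answer: B

Derivation:
After op 1 (commit): HEAD=main@B [main=B]
After op 2 (branch): HEAD=main@B [exp=B main=B]
After op 3 (merge): HEAD=main@C [exp=B main=C]
After op 4 (commit): HEAD=main@D [exp=B main=D]
After op 5 (commit): HEAD=main@E [exp=B main=E]
After op 6 (checkout): HEAD=exp@B [exp=B main=E]
After op 7 (commit): HEAD=exp@F [exp=F main=E]
After op 8 (commit): HEAD=exp@G [exp=G main=E]
After op 9 (commit): HEAD=exp@H [exp=H main=E]
After op 10 (commit): HEAD=exp@I [exp=I main=E]
After op 11 (branch): HEAD=exp@I [exp=I feat=I main=E]
ancestors(exp=I): ['A', 'B', 'F', 'G', 'H', 'I']
ancestors(main=E): ['A', 'B', 'C', 'D', 'E']
common: ['A', 'B']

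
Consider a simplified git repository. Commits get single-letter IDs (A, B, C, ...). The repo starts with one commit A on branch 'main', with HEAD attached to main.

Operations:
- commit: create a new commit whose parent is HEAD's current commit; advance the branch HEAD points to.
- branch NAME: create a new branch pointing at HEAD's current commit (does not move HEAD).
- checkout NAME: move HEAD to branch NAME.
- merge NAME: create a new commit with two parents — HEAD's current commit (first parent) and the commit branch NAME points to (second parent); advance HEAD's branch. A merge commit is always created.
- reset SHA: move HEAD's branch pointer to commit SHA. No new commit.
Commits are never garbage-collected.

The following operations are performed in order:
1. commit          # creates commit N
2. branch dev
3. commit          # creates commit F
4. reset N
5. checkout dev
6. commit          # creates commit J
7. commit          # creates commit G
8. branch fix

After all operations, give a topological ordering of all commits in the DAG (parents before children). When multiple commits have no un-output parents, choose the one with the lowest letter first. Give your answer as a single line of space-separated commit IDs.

Answer: A N F J G

Derivation:
After op 1 (commit): HEAD=main@N [main=N]
After op 2 (branch): HEAD=main@N [dev=N main=N]
After op 3 (commit): HEAD=main@F [dev=N main=F]
After op 4 (reset): HEAD=main@N [dev=N main=N]
After op 5 (checkout): HEAD=dev@N [dev=N main=N]
After op 6 (commit): HEAD=dev@J [dev=J main=N]
After op 7 (commit): HEAD=dev@G [dev=G main=N]
After op 8 (branch): HEAD=dev@G [dev=G fix=G main=N]
commit A: parents=[]
commit F: parents=['N']
commit G: parents=['J']
commit J: parents=['N']
commit N: parents=['A']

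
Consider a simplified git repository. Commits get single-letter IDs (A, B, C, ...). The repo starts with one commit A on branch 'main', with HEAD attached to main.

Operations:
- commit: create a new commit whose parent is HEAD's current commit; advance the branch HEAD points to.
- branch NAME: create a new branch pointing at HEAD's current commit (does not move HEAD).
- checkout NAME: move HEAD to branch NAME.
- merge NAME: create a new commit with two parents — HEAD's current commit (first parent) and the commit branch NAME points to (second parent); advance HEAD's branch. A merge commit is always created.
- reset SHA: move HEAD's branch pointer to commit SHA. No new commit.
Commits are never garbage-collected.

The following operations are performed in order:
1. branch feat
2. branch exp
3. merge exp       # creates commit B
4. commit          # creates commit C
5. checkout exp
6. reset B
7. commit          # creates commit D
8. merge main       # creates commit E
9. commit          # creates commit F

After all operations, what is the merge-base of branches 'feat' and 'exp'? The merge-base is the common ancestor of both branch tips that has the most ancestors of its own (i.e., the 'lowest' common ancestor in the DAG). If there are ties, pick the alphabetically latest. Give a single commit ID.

After op 1 (branch): HEAD=main@A [feat=A main=A]
After op 2 (branch): HEAD=main@A [exp=A feat=A main=A]
After op 3 (merge): HEAD=main@B [exp=A feat=A main=B]
After op 4 (commit): HEAD=main@C [exp=A feat=A main=C]
After op 5 (checkout): HEAD=exp@A [exp=A feat=A main=C]
After op 6 (reset): HEAD=exp@B [exp=B feat=A main=C]
After op 7 (commit): HEAD=exp@D [exp=D feat=A main=C]
After op 8 (merge): HEAD=exp@E [exp=E feat=A main=C]
After op 9 (commit): HEAD=exp@F [exp=F feat=A main=C]
ancestors(feat=A): ['A']
ancestors(exp=F): ['A', 'B', 'C', 'D', 'E', 'F']
common: ['A']

Answer: A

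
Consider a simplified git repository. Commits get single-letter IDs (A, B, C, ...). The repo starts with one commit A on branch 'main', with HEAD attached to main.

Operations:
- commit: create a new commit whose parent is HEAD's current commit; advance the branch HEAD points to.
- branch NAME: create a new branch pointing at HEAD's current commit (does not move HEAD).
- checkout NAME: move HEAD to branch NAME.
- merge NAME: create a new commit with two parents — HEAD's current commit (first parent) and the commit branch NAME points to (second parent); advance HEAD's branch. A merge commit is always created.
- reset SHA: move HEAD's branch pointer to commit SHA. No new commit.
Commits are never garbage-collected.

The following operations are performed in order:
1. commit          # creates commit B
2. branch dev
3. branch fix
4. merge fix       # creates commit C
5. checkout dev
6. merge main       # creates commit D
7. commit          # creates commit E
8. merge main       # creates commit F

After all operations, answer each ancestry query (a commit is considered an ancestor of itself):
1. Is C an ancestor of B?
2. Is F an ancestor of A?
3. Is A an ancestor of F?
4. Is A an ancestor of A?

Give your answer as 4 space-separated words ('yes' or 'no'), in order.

Answer: no no yes yes

Derivation:
After op 1 (commit): HEAD=main@B [main=B]
After op 2 (branch): HEAD=main@B [dev=B main=B]
After op 3 (branch): HEAD=main@B [dev=B fix=B main=B]
After op 4 (merge): HEAD=main@C [dev=B fix=B main=C]
After op 5 (checkout): HEAD=dev@B [dev=B fix=B main=C]
After op 6 (merge): HEAD=dev@D [dev=D fix=B main=C]
After op 7 (commit): HEAD=dev@E [dev=E fix=B main=C]
After op 8 (merge): HEAD=dev@F [dev=F fix=B main=C]
ancestors(B) = {A,B}; C in? no
ancestors(A) = {A}; F in? no
ancestors(F) = {A,B,C,D,E,F}; A in? yes
ancestors(A) = {A}; A in? yes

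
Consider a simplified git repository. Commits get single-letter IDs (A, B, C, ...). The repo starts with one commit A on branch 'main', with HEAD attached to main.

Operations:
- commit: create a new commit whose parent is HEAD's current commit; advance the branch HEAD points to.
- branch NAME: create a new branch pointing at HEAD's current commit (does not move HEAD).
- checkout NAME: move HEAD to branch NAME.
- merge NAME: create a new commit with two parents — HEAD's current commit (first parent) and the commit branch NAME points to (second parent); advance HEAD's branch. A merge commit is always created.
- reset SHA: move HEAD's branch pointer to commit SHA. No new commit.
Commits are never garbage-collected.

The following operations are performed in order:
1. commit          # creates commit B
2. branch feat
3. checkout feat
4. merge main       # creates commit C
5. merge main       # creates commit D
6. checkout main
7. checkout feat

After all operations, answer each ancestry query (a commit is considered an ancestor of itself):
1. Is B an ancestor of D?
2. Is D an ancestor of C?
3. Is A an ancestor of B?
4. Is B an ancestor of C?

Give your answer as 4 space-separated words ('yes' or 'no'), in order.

Answer: yes no yes yes

Derivation:
After op 1 (commit): HEAD=main@B [main=B]
After op 2 (branch): HEAD=main@B [feat=B main=B]
After op 3 (checkout): HEAD=feat@B [feat=B main=B]
After op 4 (merge): HEAD=feat@C [feat=C main=B]
After op 5 (merge): HEAD=feat@D [feat=D main=B]
After op 6 (checkout): HEAD=main@B [feat=D main=B]
After op 7 (checkout): HEAD=feat@D [feat=D main=B]
ancestors(D) = {A,B,C,D}; B in? yes
ancestors(C) = {A,B,C}; D in? no
ancestors(B) = {A,B}; A in? yes
ancestors(C) = {A,B,C}; B in? yes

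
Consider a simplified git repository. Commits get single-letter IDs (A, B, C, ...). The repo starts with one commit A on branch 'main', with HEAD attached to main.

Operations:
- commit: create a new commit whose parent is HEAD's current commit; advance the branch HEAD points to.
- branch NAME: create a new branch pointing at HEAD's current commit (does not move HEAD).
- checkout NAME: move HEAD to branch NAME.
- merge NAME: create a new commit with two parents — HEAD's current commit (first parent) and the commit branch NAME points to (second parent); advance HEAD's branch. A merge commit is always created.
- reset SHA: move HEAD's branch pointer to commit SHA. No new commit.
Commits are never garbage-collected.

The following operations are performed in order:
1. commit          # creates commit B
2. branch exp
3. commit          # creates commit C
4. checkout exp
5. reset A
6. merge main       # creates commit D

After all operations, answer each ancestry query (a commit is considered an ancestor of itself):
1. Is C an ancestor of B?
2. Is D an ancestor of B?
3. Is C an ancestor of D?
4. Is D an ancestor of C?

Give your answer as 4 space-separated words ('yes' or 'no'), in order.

Answer: no no yes no

Derivation:
After op 1 (commit): HEAD=main@B [main=B]
After op 2 (branch): HEAD=main@B [exp=B main=B]
After op 3 (commit): HEAD=main@C [exp=B main=C]
After op 4 (checkout): HEAD=exp@B [exp=B main=C]
After op 5 (reset): HEAD=exp@A [exp=A main=C]
After op 6 (merge): HEAD=exp@D [exp=D main=C]
ancestors(B) = {A,B}; C in? no
ancestors(B) = {A,B}; D in? no
ancestors(D) = {A,B,C,D}; C in? yes
ancestors(C) = {A,B,C}; D in? no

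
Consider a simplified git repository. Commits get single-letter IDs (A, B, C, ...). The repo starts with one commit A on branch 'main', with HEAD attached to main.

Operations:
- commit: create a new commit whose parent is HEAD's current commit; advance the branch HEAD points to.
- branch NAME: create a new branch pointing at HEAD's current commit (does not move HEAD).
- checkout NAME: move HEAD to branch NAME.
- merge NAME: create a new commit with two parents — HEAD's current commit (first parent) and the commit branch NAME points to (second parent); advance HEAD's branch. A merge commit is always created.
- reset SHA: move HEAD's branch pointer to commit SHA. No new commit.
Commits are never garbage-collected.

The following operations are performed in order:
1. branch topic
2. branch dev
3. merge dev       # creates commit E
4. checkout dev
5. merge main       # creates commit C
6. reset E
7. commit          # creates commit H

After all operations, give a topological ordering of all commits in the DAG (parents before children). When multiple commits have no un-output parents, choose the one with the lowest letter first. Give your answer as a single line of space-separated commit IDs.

Answer: A E C H

Derivation:
After op 1 (branch): HEAD=main@A [main=A topic=A]
After op 2 (branch): HEAD=main@A [dev=A main=A topic=A]
After op 3 (merge): HEAD=main@E [dev=A main=E topic=A]
After op 4 (checkout): HEAD=dev@A [dev=A main=E topic=A]
After op 5 (merge): HEAD=dev@C [dev=C main=E topic=A]
After op 6 (reset): HEAD=dev@E [dev=E main=E topic=A]
After op 7 (commit): HEAD=dev@H [dev=H main=E topic=A]
commit A: parents=[]
commit C: parents=['A', 'E']
commit E: parents=['A', 'A']
commit H: parents=['E']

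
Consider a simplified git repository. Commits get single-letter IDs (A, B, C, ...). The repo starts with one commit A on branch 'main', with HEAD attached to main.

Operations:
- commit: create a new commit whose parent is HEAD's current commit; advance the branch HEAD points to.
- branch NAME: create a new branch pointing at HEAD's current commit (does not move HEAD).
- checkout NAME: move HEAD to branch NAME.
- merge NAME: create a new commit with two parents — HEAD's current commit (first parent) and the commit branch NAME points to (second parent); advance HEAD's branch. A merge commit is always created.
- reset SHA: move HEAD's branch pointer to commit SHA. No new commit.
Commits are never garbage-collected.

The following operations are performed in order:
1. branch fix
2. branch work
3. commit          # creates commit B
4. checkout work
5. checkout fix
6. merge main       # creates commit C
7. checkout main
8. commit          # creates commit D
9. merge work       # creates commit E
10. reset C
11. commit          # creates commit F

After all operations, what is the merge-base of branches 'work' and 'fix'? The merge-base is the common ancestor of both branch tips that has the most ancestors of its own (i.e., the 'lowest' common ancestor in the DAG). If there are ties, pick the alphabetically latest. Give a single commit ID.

After op 1 (branch): HEAD=main@A [fix=A main=A]
After op 2 (branch): HEAD=main@A [fix=A main=A work=A]
After op 3 (commit): HEAD=main@B [fix=A main=B work=A]
After op 4 (checkout): HEAD=work@A [fix=A main=B work=A]
After op 5 (checkout): HEAD=fix@A [fix=A main=B work=A]
After op 6 (merge): HEAD=fix@C [fix=C main=B work=A]
After op 7 (checkout): HEAD=main@B [fix=C main=B work=A]
After op 8 (commit): HEAD=main@D [fix=C main=D work=A]
After op 9 (merge): HEAD=main@E [fix=C main=E work=A]
After op 10 (reset): HEAD=main@C [fix=C main=C work=A]
After op 11 (commit): HEAD=main@F [fix=C main=F work=A]
ancestors(work=A): ['A']
ancestors(fix=C): ['A', 'B', 'C']
common: ['A']

Answer: A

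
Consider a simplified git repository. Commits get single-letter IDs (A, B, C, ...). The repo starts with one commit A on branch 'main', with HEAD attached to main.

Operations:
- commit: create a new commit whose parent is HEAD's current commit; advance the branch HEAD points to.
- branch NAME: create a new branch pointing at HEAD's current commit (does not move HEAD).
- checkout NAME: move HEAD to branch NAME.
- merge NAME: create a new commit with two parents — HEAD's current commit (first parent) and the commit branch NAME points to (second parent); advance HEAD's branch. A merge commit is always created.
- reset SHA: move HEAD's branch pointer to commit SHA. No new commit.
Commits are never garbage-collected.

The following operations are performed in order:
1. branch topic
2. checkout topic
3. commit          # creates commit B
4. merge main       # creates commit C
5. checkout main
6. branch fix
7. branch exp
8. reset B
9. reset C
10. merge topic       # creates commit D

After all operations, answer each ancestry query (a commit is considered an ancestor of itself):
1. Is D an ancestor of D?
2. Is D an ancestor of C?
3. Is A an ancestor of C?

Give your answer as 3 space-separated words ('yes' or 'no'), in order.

Answer: yes no yes

Derivation:
After op 1 (branch): HEAD=main@A [main=A topic=A]
After op 2 (checkout): HEAD=topic@A [main=A topic=A]
After op 3 (commit): HEAD=topic@B [main=A topic=B]
After op 4 (merge): HEAD=topic@C [main=A topic=C]
After op 5 (checkout): HEAD=main@A [main=A topic=C]
After op 6 (branch): HEAD=main@A [fix=A main=A topic=C]
After op 7 (branch): HEAD=main@A [exp=A fix=A main=A topic=C]
After op 8 (reset): HEAD=main@B [exp=A fix=A main=B topic=C]
After op 9 (reset): HEAD=main@C [exp=A fix=A main=C topic=C]
After op 10 (merge): HEAD=main@D [exp=A fix=A main=D topic=C]
ancestors(D) = {A,B,C,D}; D in? yes
ancestors(C) = {A,B,C}; D in? no
ancestors(C) = {A,B,C}; A in? yes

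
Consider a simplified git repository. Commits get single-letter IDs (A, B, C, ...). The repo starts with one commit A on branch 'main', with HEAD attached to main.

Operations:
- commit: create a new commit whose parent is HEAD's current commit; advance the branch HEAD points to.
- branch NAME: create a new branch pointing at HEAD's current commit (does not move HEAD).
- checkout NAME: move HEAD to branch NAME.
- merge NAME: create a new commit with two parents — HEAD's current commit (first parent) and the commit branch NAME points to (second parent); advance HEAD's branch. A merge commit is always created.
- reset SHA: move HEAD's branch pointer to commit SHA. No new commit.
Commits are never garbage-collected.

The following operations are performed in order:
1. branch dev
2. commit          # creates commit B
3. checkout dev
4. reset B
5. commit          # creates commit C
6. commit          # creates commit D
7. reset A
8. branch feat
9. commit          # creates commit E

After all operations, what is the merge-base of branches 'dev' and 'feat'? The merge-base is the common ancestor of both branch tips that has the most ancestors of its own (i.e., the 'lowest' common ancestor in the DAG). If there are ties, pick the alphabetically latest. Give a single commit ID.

After op 1 (branch): HEAD=main@A [dev=A main=A]
After op 2 (commit): HEAD=main@B [dev=A main=B]
After op 3 (checkout): HEAD=dev@A [dev=A main=B]
After op 4 (reset): HEAD=dev@B [dev=B main=B]
After op 5 (commit): HEAD=dev@C [dev=C main=B]
After op 6 (commit): HEAD=dev@D [dev=D main=B]
After op 7 (reset): HEAD=dev@A [dev=A main=B]
After op 8 (branch): HEAD=dev@A [dev=A feat=A main=B]
After op 9 (commit): HEAD=dev@E [dev=E feat=A main=B]
ancestors(dev=E): ['A', 'E']
ancestors(feat=A): ['A']
common: ['A']

Answer: A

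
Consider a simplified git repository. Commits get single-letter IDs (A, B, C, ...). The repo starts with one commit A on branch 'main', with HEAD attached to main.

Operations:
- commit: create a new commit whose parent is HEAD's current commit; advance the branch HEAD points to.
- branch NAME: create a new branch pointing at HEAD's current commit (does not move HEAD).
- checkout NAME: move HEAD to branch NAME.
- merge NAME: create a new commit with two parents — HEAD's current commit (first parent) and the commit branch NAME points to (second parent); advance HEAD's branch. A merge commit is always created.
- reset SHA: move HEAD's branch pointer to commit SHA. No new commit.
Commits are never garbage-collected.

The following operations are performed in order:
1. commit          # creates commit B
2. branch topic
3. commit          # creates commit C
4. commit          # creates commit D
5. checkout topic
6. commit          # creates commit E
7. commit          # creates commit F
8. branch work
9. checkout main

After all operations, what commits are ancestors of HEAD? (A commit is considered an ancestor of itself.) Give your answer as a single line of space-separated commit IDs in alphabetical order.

Answer: A B C D

Derivation:
After op 1 (commit): HEAD=main@B [main=B]
After op 2 (branch): HEAD=main@B [main=B topic=B]
After op 3 (commit): HEAD=main@C [main=C topic=B]
After op 4 (commit): HEAD=main@D [main=D topic=B]
After op 5 (checkout): HEAD=topic@B [main=D topic=B]
After op 6 (commit): HEAD=topic@E [main=D topic=E]
After op 7 (commit): HEAD=topic@F [main=D topic=F]
After op 8 (branch): HEAD=topic@F [main=D topic=F work=F]
After op 9 (checkout): HEAD=main@D [main=D topic=F work=F]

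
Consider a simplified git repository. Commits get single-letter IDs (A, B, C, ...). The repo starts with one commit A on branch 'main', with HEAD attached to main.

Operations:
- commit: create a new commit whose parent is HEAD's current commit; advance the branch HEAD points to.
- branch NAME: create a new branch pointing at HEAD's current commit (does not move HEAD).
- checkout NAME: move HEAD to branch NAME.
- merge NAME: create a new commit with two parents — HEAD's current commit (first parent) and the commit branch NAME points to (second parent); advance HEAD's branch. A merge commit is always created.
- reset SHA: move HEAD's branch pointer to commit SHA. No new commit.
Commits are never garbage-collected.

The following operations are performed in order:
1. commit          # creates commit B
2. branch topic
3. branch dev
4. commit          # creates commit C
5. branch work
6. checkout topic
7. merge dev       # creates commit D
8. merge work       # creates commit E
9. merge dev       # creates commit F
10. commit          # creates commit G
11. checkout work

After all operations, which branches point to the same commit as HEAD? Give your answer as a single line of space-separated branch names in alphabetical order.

Answer: main work

Derivation:
After op 1 (commit): HEAD=main@B [main=B]
After op 2 (branch): HEAD=main@B [main=B topic=B]
After op 3 (branch): HEAD=main@B [dev=B main=B topic=B]
After op 4 (commit): HEAD=main@C [dev=B main=C topic=B]
After op 5 (branch): HEAD=main@C [dev=B main=C topic=B work=C]
After op 6 (checkout): HEAD=topic@B [dev=B main=C topic=B work=C]
After op 7 (merge): HEAD=topic@D [dev=B main=C topic=D work=C]
After op 8 (merge): HEAD=topic@E [dev=B main=C topic=E work=C]
After op 9 (merge): HEAD=topic@F [dev=B main=C topic=F work=C]
After op 10 (commit): HEAD=topic@G [dev=B main=C topic=G work=C]
After op 11 (checkout): HEAD=work@C [dev=B main=C topic=G work=C]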